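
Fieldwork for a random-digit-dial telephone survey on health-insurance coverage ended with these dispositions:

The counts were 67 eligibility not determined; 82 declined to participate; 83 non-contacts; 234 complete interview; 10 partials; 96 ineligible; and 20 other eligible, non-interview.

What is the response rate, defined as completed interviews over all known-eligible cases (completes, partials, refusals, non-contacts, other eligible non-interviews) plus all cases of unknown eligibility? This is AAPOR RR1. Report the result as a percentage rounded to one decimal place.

Num: 234
Denominator: 234 + 10 + 82 + 83 + 20 + 67 = 496
RR1 = 234 / 496 = 0.4718

47.2%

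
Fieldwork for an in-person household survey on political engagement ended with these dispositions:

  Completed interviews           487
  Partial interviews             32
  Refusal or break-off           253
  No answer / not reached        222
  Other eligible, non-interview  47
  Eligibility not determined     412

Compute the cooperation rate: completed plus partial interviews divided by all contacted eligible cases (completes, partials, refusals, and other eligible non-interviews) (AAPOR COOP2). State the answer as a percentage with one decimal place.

63.4%

Num → 487 + 32 = 519
Denominator → 487 + 32 + 253 + 47 = 819
COOP2 = 519 / 819 = 0.6337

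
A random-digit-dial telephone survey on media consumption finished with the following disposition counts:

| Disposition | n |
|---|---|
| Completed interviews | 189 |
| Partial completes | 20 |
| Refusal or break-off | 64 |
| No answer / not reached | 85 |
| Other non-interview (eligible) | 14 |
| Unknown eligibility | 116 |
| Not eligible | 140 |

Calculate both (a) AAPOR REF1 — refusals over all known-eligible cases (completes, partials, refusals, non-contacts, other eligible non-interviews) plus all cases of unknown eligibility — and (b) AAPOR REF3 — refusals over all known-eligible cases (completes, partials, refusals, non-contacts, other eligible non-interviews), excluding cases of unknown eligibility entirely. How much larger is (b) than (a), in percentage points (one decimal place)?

Numerator: 64
Denom: 189 + 20 + 64 + 85 + 14 + 116 = 488
REF1 = 64 / 488 = 0.1311
Denom: 189 + 20 + 64 + 85 + 14 = 372
REF3 = 64 / 372 = 0.1720
Difference = 17.20 − 13.11 = 4.09 percentage points

4.1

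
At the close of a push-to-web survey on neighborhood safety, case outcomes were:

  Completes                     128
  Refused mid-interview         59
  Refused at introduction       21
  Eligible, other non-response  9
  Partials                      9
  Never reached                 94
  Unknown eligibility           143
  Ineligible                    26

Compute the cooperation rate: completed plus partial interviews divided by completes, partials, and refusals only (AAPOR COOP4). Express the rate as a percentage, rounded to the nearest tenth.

Declined to participate = 21 + 59 = 80
Numerator: 128 + 9 = 137
Denom: 128 + 9 + 80 = 217
COOP4 = 137 / 217 = 0.6313

63.1%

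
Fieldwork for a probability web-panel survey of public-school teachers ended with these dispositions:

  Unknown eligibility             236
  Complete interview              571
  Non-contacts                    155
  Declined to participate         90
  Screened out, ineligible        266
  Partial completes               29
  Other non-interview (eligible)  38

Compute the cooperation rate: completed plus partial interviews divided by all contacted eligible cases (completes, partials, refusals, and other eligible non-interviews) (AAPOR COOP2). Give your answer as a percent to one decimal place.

Num: 571 + 29 = 600
Denominator: 571 + 29 + 90 + 38 = 728
COOP2 = 600 / 728 = 0.8242

82.4%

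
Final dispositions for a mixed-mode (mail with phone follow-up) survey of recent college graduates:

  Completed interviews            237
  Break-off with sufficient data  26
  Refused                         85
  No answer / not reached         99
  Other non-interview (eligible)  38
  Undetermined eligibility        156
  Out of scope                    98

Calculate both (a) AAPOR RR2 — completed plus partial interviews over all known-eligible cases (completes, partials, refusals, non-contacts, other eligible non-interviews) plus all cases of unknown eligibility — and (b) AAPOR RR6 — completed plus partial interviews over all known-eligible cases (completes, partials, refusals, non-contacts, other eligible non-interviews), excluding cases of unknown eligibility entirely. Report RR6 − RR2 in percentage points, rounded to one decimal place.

13.2

Num → 237 + 26 = 263
Denom → 237 + 26 + 85 + 99 + 38 + 156 = 641
RR2 = 263 / 641 = 0.4103
Denom → 237 + 26 + 85 + 99 + 38 = 485
RR6 = 263 / 485 = 0.5423
Difference = 54.23 − 41.03 = 13.20 percentage points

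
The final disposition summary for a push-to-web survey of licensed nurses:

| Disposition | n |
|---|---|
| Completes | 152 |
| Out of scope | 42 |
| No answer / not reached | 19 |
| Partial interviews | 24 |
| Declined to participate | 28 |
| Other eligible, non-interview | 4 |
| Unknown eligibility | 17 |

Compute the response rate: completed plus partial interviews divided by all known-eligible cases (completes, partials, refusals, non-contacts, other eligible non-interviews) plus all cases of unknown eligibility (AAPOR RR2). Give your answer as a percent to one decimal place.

72.1%

Top → 152 + 24 = 176
Base → 152 + 24 + 28 + 19 + 4 + 17 = 244
RR2 = 176 / 244 = 0.7213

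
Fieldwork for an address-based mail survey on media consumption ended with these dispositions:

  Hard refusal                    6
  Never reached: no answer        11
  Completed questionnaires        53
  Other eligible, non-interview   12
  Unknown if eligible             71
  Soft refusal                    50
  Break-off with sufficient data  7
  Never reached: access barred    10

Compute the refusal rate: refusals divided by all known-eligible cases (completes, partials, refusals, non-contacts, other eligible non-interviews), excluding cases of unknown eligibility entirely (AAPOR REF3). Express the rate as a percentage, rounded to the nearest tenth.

37.6%

Refusals = 6 + 50 = 56
No contact after all attempts = 11 + 10 = 21
Top → 56
Denom → 53 + 7 + 56 + 21 + 12 = 149
REF3 = 56 / 149 = 0.3758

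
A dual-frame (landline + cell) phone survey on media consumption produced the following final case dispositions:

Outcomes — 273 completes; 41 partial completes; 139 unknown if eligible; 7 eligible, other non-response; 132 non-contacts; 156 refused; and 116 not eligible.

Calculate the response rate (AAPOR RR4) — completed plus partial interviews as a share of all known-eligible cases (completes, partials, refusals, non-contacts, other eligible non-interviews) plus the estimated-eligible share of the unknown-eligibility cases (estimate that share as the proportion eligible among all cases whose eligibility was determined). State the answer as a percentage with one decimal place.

43.3%

Numerator = 273 + 41 = 314
Known eligible = 273 + 41 + 156 + 132 + 7 = 609
e = 609 / (609 + 116) = 609 / 725 = 0.8400
Estimated eligible among unknowns = 0.8400 × 139 = 116.76
Denominator = 609 + 116.76 = 725.76
RR4 = 314 / 725.76 = 0.4326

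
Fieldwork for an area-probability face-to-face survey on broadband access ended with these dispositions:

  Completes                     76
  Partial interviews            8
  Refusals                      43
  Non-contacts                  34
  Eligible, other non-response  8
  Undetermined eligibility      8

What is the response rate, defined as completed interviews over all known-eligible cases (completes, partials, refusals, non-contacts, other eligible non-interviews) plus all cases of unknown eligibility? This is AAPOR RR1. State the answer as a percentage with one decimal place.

42.9%

Top = 76
Denominator = 76 + 8 + 43 + 34 + 8 + 8 = 177
RR1 = 76 / 177 = 0.4294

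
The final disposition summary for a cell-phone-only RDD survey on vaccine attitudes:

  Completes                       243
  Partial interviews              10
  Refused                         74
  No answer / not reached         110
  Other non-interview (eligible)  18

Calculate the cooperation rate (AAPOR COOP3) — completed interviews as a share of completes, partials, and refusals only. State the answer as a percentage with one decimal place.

Top: 243
Denominator: 243 + 10 + 74 = 327
COOP3 = 243 / 327 = 0.7431

74.3%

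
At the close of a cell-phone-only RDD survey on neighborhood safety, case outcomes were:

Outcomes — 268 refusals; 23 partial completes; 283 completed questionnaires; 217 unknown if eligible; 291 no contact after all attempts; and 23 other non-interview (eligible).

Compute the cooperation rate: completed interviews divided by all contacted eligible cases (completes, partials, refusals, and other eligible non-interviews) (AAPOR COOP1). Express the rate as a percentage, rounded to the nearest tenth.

Numerator: 283
Denom: 283 + 23 + 268 + 23 = 597
COOP1 = 283 / 597 = 0.4740

47.4%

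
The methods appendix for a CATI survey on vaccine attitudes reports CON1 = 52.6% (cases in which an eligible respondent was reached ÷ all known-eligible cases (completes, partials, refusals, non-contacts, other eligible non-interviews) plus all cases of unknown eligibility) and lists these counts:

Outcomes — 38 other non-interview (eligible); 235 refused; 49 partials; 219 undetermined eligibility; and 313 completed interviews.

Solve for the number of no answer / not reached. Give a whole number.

353

Num → 313 + 49 + 235 + 38 = 635
CON1 = 635 / D = 0.526
D = 635 / 0.526 = 1207.2
Rest of base = 854
no answer / not reached = 1207.2 − 854 ≈ 353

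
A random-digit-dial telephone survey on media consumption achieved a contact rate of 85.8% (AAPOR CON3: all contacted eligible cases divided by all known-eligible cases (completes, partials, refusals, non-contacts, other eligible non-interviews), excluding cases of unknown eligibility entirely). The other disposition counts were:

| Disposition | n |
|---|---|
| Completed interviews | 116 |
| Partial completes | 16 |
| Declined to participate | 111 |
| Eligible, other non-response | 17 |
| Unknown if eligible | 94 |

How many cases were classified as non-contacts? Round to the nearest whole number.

Top = 116 + 16 + 111 + 17 = 260
CON3 = 260 / D = 0.858
D = 260 / 0.858 = 303.0
Other denominator terms total 260
non-contacts = 303.0 − 260 ≈ 43

43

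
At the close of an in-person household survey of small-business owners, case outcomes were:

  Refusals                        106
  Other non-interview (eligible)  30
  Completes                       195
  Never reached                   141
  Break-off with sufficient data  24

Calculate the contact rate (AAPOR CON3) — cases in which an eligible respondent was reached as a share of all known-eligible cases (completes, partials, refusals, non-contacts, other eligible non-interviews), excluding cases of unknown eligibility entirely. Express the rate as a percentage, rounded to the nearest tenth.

Numerator: 195 + 24 + 106 + 30 = 355
Base: 195 + 24 + 106 + 141 + 30 = 496
CON3 = 355 / 496 = 0.7157

71.6%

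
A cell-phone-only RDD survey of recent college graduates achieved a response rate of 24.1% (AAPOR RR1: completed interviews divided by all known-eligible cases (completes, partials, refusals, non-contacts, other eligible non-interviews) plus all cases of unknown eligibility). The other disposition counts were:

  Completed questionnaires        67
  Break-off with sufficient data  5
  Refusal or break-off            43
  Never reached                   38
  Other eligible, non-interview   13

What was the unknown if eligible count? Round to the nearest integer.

RR1 = 67 / D = 0.241
D = 67 / 0.241 = 278.0
Other denominator terms total 166
unknown if eligible = 278.0 − 166 ≈ 112

112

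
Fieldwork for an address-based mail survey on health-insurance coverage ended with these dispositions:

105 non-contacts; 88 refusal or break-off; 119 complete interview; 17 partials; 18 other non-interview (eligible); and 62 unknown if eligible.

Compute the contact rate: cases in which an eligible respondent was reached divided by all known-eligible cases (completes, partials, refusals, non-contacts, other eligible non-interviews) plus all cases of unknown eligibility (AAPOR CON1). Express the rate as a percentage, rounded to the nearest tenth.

Num → 119 + 17 + 88 + 18 = 242
Base → 119 + 17 + 88 + 105 + 18 + 62 = 409
CON1 = 242 / 409 = 0.5917

59.2%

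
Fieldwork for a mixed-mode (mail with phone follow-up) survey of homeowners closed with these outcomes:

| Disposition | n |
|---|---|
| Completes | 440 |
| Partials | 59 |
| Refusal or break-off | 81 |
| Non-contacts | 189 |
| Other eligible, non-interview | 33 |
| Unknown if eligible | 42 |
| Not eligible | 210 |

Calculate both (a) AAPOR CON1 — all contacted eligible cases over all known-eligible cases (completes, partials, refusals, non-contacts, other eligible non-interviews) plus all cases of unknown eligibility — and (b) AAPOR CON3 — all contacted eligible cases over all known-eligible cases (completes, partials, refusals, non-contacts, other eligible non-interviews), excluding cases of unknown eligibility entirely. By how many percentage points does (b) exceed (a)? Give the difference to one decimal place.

3.8

Top: 440 + 59 + 81 + 33 = 613
Denom: 440 + 59 + 81 + 189 + 33 + 42 = 844
CON1 = 613 / 844 = 0.7263
Denom: 440 + 59 + 81 + 189 + 33 = 802
CON3 = 613 / 802 = 0.7643
Difference = 76.43 − 72.63 = 3.80 percentage points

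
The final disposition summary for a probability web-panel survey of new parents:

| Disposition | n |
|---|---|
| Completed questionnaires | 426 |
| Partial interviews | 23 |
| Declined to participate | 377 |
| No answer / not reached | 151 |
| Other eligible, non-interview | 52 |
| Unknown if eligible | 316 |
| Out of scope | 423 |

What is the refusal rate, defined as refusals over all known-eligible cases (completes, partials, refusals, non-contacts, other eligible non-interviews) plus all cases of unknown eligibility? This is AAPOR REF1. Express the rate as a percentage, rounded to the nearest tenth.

Top: 377
Denominator: 426 + 23 + 377 + 151 + 52 + 316 = 1345
REF1 = 377 / 1345 = 0.2803

28.0%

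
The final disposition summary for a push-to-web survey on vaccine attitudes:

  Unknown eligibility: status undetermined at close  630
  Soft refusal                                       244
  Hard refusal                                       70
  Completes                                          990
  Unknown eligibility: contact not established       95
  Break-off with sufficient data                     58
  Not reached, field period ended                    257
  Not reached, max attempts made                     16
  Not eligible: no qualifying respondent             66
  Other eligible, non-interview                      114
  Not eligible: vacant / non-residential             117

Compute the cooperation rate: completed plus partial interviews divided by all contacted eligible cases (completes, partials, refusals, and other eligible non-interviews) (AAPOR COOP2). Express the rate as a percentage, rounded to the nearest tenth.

Refusals = 70 + 244 = 314
Non-contacts = 257 + 16 = 273
Unknown if eligible = 95 + 630 = 725
Ineligible = 66 + 117 = 183
Num = 990 + 58 = 1048
Denom = 990 + 58 + 314 + 114 = 1476
COOP2 = 1048 / 1476 = 0.7100

71.0%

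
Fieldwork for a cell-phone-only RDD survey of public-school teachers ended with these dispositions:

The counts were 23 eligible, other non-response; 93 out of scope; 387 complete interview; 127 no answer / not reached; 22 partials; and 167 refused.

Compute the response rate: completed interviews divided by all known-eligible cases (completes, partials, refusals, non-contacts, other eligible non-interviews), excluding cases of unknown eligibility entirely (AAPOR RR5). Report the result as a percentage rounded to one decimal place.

Top: 387
Denominator: 387 + 22 + 167 + 127 + 23 = 726
RR5 = 387 / 726 = 0.5331

53.3%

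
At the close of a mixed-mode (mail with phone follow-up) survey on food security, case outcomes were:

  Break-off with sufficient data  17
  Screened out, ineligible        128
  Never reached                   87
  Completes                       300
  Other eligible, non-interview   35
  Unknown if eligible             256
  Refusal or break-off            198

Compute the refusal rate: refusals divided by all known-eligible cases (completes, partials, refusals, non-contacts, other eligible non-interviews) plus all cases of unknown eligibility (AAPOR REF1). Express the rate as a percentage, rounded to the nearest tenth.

22.2%

Top → 198
Denominator → 300 + 17 + 198 + 87 + 35 + 256 = 893
REF1 = 198 / 893 = 0.2217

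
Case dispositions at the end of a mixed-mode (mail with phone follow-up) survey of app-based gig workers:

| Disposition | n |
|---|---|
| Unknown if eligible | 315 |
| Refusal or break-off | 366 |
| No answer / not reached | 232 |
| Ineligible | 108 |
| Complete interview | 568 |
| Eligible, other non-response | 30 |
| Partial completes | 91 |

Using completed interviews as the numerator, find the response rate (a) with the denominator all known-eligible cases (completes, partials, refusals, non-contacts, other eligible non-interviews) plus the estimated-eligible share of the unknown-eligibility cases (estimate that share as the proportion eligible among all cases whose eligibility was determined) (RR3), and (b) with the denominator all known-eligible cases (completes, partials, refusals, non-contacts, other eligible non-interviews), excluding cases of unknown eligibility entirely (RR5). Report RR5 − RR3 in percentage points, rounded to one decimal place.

8.1

Top: 568
Eligible (known): 568 + 91 + 366 + 232 + 30 = 1287
e = 1287 / (1287 + 108) = 1287 / 1395 = 0.9226
Eligible share of unknowns: 0.9226 × 315 = 290.62
Base: 1287 + 290.62 = 1577.62
RR3 = 568 / 1577.62 = 0.3600
Base: 568 + 91 + 366 + 232 + 30 = 1287
RR5 = 568 / 1287 = 0.4413
Difference = 44.13 − 36.00 = 8.13 percentage points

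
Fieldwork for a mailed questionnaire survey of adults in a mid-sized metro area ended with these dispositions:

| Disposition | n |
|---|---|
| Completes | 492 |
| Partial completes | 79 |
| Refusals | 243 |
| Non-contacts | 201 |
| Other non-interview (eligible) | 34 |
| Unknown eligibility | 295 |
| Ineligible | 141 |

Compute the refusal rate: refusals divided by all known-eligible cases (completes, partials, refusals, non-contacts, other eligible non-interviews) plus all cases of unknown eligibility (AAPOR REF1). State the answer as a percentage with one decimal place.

18.1%

Numerator = 243
Denominator = 492 + 79 + 243 + 201 + 34 + 295 = 1344
REF1 = 243 / 1344 = 0.1808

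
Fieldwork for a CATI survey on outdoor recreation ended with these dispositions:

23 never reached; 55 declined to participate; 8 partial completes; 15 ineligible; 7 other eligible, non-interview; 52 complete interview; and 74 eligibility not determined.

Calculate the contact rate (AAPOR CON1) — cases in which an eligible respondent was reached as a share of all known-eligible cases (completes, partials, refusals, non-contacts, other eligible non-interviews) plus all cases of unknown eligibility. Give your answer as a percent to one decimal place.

55.7%

Top → 52 + 8 + 55 + 7 = 122
Denominator → 52 + 8 + 55 + 23 + 7 + 74 = 219
CON1 = 122 / 219 = 0.5571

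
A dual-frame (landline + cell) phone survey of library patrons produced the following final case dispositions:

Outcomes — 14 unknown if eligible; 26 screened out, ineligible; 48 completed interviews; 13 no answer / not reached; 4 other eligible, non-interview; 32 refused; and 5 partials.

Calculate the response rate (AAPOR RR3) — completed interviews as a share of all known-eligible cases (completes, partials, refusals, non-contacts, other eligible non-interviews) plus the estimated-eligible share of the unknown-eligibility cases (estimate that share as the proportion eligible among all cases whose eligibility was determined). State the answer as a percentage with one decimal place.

Numerator = 48
Determined eligible = 48 + 5 + 32 + 13 + 4 = 102
e = 102 / (102 + 26) = 102 / 128 = 0.7969
Eligible share of unknowns = 0.7969 × 14 = 11.16
Denom = 102 + 11.16 = 113.16
RR3 = 48 / 113.16 = 0.4242

42.4%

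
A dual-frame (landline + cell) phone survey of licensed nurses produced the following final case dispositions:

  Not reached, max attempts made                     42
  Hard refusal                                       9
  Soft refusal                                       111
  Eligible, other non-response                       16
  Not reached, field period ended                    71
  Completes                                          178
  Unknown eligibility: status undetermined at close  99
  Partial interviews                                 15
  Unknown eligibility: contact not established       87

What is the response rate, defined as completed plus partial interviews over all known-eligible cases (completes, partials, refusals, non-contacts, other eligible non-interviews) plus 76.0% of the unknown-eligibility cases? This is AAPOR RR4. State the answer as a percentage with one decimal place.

33.1%

Refusal or break-off = 9 + 111 = 120
Non-contacts = 71 + 42 = 113
Undetermined eligibility = 87 + 99 = 186
Numerator: 178 + 15 = 193
Eligible (known): 178 + 15 + 120 + 113 + 16 = 442
Estimated eligible among unknowns: 0.7600 × 186 = 141.36
Denom: 442 + 141.36 = 583.36
RR4 = 193 / 583.36 = 0.3308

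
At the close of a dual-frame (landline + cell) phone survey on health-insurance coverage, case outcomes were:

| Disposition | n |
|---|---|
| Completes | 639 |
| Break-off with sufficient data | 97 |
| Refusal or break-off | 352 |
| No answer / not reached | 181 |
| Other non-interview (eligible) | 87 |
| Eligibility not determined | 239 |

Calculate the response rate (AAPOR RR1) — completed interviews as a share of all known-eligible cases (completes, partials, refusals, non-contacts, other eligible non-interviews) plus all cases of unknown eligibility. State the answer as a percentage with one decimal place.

40.1%

Num → 639
Denominator → 639 + 97 + 352 + 181 + 87 + 239 = 1595
RR1 = 639 / 1595 = 0.4006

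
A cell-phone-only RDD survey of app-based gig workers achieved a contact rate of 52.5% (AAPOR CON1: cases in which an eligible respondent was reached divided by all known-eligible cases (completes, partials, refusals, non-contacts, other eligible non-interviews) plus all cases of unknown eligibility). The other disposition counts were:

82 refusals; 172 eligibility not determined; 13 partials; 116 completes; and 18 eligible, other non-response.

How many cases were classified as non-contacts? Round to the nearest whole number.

35

Numerator → 116 + 13 + 82 + 18 = 229
CON1 = 229 / D = 0.525
D = 229 / 0.525 = 436.2
Remaining denominator categories sum to 401
non-contacts = 436.2 − 401 ≈ 35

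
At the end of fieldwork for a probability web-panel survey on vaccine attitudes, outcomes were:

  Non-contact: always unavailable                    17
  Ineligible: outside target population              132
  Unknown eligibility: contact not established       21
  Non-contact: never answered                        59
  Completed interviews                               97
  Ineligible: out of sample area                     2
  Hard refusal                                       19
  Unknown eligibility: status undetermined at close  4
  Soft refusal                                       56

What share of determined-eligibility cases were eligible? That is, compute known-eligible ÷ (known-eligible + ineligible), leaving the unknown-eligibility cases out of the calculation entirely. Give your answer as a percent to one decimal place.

Refused = 19 + 56 = 75
No contact after all attempts = 59 + 17 = 76
Eligibility not determined = 21 + 4 = 25
Out of scope = 132 + 2 = 134
Known eligible: 97 + 75 + 76 = 248
e = 248 / (248 + 134) = 248 / 382 = 0.6492

64.9%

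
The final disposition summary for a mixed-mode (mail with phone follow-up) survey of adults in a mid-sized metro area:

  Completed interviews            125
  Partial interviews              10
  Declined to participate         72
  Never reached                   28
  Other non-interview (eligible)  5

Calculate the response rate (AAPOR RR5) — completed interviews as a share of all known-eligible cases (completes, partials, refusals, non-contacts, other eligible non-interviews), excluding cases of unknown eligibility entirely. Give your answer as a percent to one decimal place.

Top = 125
Denom = 125 + 10 + 72 + 28 + 5 = 240
RR5 = 125 / 240 = 0.5208

52.1%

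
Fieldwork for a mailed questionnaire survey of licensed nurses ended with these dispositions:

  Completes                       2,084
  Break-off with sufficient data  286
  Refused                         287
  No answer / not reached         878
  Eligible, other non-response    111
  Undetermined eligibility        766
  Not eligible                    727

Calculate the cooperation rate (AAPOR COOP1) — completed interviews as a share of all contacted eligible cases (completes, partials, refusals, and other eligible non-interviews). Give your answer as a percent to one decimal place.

Top = 2084
Denominator = 2084 + 286 + 287 + 111 = 2768
COOP1 = 2084 / 2768 = 0.7529

75.3%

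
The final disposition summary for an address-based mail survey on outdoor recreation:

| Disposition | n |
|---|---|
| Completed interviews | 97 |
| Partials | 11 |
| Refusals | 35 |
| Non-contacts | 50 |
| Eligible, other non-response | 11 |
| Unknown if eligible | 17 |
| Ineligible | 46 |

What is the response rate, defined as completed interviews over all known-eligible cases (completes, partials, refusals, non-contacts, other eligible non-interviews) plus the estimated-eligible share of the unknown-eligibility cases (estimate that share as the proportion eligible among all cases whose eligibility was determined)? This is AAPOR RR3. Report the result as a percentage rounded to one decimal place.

44.5%

Top = 97
Eligible (known) = 97 + 11 + 35 + 50 + 11 = 204
e = 204 / (204 + 46) = 204 / 250 = 0.8160
Estimated eligible among unknowns = 0.8160 × 17 = 13.87
Denom = 204 + 13.87 = 217.87
RR3 = 97 / 217.87 = 0.4452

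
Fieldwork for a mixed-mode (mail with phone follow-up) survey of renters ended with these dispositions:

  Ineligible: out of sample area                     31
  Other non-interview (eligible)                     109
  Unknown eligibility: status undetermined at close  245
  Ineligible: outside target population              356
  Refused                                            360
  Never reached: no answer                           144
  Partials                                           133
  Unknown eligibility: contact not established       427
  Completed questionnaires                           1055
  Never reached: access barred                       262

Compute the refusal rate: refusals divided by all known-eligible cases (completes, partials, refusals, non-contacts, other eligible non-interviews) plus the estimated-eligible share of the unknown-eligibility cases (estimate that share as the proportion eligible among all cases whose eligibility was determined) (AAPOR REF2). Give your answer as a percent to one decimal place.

Never reached = 144 + 262 = 406
Undetermined eligibility = 427 + 245 = 672
Ineligible = 356 + 31 = 387
Numerator: 360
Determined eligible: 1055 + 133 + 360 + 406 + 109 = 2063
e = 2063 / (2063 + 387) = 2063 / 2450 = 0.8420
Eligible share of unknowns: 0.8420 × 672 = 565.82
Base: 2063 + 565.82 = 2628.82
REF2 = 360 / 2628.82 = 0.1369

13.7%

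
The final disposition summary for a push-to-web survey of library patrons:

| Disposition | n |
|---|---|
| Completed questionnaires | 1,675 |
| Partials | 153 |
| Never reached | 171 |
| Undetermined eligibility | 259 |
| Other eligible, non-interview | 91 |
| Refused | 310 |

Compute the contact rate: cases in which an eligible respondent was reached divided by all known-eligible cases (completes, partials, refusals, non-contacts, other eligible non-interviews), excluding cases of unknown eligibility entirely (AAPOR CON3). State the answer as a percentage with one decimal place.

92.9%

Top = 1675 + 153 + 310 + 91 = 2229
Denominator = 1675 + 153 + 310 + 171 + 91 = 2400
CON3 = 2229 / 2400 = 0.9287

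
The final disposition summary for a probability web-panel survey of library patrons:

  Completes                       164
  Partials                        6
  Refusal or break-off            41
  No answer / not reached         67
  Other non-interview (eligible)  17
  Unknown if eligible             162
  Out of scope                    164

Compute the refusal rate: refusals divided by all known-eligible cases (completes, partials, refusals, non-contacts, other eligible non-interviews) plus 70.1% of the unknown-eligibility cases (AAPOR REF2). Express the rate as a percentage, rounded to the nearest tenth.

10.0%

Numerator → 41
Determined eligible → 164 + 6 + 41 + 67 + 17 = 295
Estimated eligible among unknowns → 0.7010 × 162 = 113.56
Denom → 295 + 113.56 = 408.56
REF2 = 41 / 408.56 = 0.1004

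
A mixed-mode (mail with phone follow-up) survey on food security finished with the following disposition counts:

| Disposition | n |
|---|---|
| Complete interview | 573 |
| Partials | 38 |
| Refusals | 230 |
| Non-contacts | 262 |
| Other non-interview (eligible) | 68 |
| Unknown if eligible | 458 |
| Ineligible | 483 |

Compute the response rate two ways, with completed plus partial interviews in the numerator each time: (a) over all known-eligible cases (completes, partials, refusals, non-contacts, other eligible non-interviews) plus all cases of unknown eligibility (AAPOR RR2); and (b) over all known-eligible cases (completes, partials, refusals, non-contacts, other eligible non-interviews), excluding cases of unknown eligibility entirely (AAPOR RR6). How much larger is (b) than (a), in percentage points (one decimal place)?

Top → 573 + 38 = 611
Denominator → 573 + 38 + 230 + 262 + 68 + 458 = 1629
RR2 = 611 / 1629 = 0.3751
Denominator → 573 + 38 + 230 + 262 + 68 = 1171
RR6 = 611 / 1171 = 0.5218
Difference = 52.18 − 37.51 = 14.67 percentage points

14.7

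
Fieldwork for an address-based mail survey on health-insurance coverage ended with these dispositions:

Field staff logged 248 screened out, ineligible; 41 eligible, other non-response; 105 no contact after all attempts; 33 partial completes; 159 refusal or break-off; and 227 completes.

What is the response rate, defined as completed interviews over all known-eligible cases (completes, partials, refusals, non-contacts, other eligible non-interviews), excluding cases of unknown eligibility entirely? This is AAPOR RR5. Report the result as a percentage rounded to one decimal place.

40.2%

Num = 227
Base = 227 + 33 + 159 + 105 + 41 = 565
RR5 = 227 / 565 = 0.4018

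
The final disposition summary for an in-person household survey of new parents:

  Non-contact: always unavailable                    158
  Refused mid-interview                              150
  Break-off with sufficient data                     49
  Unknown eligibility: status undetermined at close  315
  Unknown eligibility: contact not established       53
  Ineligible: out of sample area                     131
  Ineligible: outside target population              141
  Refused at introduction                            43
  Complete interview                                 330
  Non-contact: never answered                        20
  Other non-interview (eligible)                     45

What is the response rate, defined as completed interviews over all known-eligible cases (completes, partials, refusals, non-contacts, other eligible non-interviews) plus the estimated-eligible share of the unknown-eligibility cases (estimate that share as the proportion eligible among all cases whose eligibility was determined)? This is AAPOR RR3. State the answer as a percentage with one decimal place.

Refused = 43 + 150 = 193
No answer / not reached = 20 + 158 = 178
Undetermined eligibility = 53 + 315 = 368
Screened out, ineligible = 141 + 131 = 272
Num: 330
Eligible (known): 330 + 49 + 193 + 178 + 45 = 795
e = 795 / (795 + 272) = 795 / 1067 = 0.7451
e × U: 0.7451 × 368 = 274.20
Base: 795 + 274.20 = 1069.20
RR3 = 330 / 1069.20 = 0.3086

30.9%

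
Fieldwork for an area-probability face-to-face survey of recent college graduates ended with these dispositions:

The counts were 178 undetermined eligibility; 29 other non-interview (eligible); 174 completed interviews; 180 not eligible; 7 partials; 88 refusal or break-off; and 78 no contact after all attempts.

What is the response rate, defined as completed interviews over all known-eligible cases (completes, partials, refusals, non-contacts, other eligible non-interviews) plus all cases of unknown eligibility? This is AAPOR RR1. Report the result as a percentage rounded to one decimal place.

Num → 174
Base → 174 + 7 + 88 + 78 + 29 + 178 = 554
RR1 = 174 / 554 = 0.3141

31.4%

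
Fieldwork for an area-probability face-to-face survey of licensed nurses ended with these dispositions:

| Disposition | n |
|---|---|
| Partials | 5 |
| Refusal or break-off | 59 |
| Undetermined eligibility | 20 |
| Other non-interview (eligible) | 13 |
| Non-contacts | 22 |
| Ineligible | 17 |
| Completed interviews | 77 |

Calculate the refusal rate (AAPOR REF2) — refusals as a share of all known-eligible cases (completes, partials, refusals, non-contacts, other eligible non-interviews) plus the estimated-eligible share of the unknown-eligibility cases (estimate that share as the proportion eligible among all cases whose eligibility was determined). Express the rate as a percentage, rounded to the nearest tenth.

Numerator → 59
Determined eligible → 77 + 5 + 59 + 22 + 13 = 176
e = 176 / (176 + 17) = 176 / 193 = 0.9119
Estimated eligible among unknowns → 0.9119 × 20 = 18.24
Denom → 176 + 18.24 = 194.24
REF2 = 59 / 194.24 = 0.3037

30.4%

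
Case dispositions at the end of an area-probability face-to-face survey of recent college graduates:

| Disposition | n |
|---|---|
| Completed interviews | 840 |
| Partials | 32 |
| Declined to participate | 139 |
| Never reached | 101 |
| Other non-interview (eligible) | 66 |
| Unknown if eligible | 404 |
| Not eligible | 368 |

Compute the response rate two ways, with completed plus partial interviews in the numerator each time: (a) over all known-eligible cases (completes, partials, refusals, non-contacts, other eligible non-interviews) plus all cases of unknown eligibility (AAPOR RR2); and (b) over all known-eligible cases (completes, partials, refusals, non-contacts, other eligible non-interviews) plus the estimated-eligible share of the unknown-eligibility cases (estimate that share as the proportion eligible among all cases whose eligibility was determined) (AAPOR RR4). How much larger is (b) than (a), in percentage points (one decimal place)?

Top → 840 + 32 = 872
Denominator → 840 + 32 + 139 + 101 + 66 + 404 = 1582
RR2 = 872 / 1582 = 0.5512
Eligible (known) → 840 + 32 + 139 + 101 + 66 = 1178
e = 1178 / (1178 + 368) = 1178 / 1546 = 0.7620
Estimated eligible among unknowns → 0.7620 × 404 = 307.85
Denominator → 1178 + 307.85 = 1485.85
RR4 = 872 / 1485.85 = 0.5869
Difference = 58.69 − 55.12 = 3.57 percentage points

3.6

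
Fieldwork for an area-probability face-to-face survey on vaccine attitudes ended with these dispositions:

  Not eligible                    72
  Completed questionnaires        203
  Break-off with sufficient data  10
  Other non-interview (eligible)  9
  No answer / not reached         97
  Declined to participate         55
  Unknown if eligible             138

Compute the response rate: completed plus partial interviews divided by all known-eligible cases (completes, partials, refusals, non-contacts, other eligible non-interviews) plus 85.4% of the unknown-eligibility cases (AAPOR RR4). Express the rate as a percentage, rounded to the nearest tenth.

43.3%

Numerator: 203 + 10 = 213
Eligible (known): 203 + 10 + 55 + 97 + 9 = 374
Estimated eligible among unknowns: 0.8540 × 138 = 117.85
Denominator: 374 + 117.85 = 491.85
RR4 = 213 / 491.85 = 0.4331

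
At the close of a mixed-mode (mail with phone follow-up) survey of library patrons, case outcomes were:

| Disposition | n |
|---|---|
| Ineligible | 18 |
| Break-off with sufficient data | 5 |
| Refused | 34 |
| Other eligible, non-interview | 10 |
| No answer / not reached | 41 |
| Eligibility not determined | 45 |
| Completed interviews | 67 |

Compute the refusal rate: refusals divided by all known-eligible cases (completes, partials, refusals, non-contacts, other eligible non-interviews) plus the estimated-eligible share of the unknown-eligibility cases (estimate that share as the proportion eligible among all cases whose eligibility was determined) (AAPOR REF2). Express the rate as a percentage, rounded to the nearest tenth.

Numerator: 34
Determined eligible: 67 + 5 + 34 + 41 + 10 = 157
e = 157 / (157 + 18) = 157 / 175 = 0.8971
e × U: 0.8971 × 45 = 40.37
Denominator: 157 + 40.37 = 197.37
REF2 = 34 / 197.37 = 0.1723

17.2%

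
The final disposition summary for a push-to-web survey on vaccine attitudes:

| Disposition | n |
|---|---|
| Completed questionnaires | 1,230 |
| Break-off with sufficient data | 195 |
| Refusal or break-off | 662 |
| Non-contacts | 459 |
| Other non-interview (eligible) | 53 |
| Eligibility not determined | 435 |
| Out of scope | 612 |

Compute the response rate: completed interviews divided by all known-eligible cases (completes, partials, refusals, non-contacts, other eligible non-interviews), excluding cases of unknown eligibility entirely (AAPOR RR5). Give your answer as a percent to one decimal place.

Top → 1230
Denominator → 1230 + 195 + 662 + 459 + 53 = 2599
RR5 = 1230 / 2599 = 0.4733

47.3%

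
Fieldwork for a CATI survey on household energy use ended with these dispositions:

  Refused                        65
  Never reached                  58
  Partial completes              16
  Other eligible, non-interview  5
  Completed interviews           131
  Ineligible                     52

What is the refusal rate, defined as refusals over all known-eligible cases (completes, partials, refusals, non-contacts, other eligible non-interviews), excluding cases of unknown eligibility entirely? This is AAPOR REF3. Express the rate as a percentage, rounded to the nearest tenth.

Num = 65
Base = 131 + 16 + 65 + 58 + 5 = 275
REF3 = 65 / 275 = 0.2364

23.6%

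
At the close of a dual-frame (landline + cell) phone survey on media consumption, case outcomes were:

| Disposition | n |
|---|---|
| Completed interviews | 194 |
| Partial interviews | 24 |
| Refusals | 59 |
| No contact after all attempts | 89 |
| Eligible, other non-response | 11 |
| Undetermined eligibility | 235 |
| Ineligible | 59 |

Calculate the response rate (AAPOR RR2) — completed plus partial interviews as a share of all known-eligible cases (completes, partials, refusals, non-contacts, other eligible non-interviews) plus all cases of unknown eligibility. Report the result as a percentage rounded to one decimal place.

35.6%

Top: 194 + 24 = 218
Denom: 194 + 24 + 59 + 89 + 11 + 235 = 612
RR2 = 218 / 612 = 0.3562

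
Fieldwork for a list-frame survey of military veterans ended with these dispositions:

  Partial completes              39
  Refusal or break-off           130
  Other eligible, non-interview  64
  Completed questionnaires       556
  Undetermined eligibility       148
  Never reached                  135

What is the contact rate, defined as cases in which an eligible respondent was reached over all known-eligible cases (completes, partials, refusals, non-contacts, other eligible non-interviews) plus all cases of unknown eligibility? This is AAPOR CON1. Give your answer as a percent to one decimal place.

Numerator: 556 + 39 + 130 + 64 = 789
Denom: 556 + 39 + 130 + 135 + 64 + 148 = 1072
CON1 = 789 / 1072 = 0.7360

73.6%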